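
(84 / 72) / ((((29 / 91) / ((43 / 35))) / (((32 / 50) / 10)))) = 0.29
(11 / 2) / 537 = 11 / 1074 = 0.01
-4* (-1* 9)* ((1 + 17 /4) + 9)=513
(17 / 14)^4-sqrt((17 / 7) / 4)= 1.39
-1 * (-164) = 164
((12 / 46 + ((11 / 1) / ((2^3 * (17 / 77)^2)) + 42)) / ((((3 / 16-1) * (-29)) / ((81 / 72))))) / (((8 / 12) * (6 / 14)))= 236079963 / 20047352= 11.78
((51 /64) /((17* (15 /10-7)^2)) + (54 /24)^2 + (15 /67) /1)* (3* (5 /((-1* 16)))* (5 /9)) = -1428975 /518848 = -2.75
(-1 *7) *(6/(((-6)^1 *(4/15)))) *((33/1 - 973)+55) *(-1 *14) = 650475/2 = 325237.50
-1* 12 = -12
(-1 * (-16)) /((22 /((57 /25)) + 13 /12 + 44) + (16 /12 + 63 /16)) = 0.27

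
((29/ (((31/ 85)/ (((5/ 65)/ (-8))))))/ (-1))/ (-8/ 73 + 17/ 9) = 1619505/ 3768856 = 0.43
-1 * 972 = -972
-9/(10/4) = -18/5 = -3.60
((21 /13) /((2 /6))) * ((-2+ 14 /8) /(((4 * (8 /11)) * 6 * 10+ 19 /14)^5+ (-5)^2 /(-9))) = -12277972936152 /1706674610498035646317733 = -0.00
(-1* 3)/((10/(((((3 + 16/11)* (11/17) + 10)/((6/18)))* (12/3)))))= -46.38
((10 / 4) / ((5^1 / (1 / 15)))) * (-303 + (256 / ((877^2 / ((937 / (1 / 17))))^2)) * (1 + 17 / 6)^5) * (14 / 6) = -16.50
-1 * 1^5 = -1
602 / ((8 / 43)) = 12943 / 4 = 3235.75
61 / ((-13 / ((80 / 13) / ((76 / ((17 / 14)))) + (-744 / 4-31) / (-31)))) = -748653 / 22477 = -33.31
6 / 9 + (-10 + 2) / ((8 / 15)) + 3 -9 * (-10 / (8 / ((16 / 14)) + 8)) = -16 / 3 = -5.33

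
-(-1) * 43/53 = 43/53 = 0.81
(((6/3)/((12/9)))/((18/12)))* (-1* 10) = -10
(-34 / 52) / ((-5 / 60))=7.85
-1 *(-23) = 23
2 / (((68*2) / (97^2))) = 9409 / 68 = 138.37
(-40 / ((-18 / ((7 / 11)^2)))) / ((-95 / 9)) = -196 / 2299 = -0.09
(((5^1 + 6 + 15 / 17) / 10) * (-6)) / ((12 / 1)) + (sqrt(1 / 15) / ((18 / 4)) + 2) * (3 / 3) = 2 * sqrt(15) / 135 + 239 / 170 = 1.46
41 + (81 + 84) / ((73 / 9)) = 4478 / 73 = 61.34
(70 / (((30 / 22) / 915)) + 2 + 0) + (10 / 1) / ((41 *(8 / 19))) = 7703503 / 164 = 46972.58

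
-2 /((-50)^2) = -1 /1250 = -0.00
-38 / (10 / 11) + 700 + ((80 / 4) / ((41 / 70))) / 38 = 2567189 / 3895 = 659.10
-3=-3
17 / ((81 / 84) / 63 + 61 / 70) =16660 / 869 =19.17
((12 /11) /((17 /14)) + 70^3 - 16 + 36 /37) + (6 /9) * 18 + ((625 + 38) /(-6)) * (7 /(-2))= 9503512781 /27676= 343384.62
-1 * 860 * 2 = -1720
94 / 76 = 47 / 38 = 1.24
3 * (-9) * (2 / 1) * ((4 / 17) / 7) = -216 / 119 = -1.82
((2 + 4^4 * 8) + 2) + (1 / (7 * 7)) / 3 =301645 / 147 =2052.01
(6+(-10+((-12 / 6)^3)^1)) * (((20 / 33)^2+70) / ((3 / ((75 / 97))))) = -217.63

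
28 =28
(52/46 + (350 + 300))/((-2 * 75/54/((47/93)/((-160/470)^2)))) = -36441873/35650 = -1022.21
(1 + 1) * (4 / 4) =2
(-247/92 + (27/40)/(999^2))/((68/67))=-6117005329/2312405280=-2.65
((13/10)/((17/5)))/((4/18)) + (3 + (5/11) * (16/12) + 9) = 32149/2244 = 14.33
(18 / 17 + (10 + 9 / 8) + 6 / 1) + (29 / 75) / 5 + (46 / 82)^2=1592526239 / 85731000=18.58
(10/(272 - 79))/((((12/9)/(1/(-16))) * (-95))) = 3/117344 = 0.00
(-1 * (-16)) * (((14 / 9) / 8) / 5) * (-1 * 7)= -196 / 45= -4.36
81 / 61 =1.33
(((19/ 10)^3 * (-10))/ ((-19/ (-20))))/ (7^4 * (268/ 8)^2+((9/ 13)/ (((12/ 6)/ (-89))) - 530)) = -18772/ 700429975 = -0.00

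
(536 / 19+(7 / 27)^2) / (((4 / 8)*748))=391675 / 5180274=0.08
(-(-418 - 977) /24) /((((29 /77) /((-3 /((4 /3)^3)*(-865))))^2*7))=1933475244537375 /27557888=70160501.58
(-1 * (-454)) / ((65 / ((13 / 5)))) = 454 / 25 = 18.16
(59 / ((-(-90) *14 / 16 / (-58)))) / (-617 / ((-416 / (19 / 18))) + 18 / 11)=-125272576 / 9230795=-13.57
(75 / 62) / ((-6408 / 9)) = -75 / 44144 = -0.00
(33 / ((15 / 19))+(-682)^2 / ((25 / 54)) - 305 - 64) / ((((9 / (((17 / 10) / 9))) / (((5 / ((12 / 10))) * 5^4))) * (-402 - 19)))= -13338899125 / 102303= -130386.20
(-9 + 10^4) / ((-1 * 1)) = -9991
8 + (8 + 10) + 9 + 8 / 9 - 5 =30.89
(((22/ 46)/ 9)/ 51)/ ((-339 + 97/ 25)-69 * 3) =-275/ 143079021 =-0.00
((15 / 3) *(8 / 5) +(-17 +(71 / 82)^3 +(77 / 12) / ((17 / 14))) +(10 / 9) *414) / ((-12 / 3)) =-12848862505 / 112479072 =-114.23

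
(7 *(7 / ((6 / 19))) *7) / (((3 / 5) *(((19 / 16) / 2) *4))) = 6860 / 9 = 762.22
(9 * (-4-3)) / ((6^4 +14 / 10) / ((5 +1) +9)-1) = -675 / 916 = -0.74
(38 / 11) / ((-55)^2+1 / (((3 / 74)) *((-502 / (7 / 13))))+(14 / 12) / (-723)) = 537885972 / 470999726945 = 0.00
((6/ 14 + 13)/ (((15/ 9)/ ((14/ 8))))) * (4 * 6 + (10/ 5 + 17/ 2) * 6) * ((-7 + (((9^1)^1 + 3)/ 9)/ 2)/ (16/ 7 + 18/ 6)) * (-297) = 161519589/ 370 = 436539.43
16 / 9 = 1.78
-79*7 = -553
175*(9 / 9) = 175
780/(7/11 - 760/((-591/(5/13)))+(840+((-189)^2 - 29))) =65920140/3087524497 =0.02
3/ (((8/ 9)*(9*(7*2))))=3/ 112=0.03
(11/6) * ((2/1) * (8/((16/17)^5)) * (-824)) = -32729.04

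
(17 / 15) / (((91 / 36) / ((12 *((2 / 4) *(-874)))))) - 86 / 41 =-43899946 / 18655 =-2353.25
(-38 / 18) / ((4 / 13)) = -247 / 36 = -6.86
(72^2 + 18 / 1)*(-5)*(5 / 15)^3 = -2890 / 3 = -963.33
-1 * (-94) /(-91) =-94 /91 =-1.03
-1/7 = -0.14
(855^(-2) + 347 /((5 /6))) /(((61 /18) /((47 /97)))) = 28613488234 /480608325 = 59.54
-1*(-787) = 787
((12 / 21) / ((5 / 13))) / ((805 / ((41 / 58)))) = 1066 / 817075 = 0.00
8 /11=0.73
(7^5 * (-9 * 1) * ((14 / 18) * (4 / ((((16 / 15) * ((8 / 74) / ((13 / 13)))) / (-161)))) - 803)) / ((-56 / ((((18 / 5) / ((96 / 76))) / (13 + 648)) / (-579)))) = 33809016423 / 326586880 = 103.52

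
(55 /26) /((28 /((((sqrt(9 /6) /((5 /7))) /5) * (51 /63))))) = 187 * sqrt(6) /21840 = 0.02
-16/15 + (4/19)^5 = -39602224/37141485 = -1.07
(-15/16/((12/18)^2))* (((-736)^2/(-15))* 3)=228528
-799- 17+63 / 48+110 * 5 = -4235 / 16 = -264.69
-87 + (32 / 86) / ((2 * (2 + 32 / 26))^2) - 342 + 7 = -8002217 / 18963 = -421.99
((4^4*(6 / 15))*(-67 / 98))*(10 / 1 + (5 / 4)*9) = -1487.67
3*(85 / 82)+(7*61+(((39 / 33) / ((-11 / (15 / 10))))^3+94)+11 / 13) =3965451784105 / 7553936104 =524.95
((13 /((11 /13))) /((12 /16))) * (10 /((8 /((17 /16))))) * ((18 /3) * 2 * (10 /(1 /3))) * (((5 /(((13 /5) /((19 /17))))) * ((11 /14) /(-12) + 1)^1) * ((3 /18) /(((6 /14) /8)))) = 24236875 /396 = 61204.23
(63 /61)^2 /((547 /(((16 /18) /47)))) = 0.00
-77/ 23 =-3.35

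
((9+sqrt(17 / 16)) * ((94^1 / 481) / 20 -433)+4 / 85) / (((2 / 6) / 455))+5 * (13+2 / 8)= -13382992657 / 2516 -43736343 * sqrt(17) / 296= -5928375.97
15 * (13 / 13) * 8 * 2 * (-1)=-240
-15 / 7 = -2.14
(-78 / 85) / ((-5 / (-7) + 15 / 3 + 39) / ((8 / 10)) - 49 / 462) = -72072 / 4381495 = -0.02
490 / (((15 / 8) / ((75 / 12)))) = 4900 / 3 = 1633.33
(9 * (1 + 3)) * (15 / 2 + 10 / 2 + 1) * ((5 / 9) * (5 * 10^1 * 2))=27000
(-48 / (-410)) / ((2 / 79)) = 948 / 205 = 4.62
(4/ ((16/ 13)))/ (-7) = -13/ 28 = -0.46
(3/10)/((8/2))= 3/40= 0.08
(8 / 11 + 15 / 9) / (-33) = -79 / 1089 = -0.07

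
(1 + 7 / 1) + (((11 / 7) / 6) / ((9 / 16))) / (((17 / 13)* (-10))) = 127948 / 16065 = 7.96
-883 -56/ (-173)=-152703/ 173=-882.68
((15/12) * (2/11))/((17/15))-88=-32837/374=-87.80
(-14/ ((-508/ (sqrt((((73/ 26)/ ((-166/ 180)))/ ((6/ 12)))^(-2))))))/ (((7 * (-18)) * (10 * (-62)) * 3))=1079/ 55870754400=0.00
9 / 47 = 0.19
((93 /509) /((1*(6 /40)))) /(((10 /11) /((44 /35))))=1.68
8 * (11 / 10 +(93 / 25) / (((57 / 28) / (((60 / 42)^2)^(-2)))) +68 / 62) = 194040554 / 9203125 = 21.08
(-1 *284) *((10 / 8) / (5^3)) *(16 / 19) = -1136 / 475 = -2.39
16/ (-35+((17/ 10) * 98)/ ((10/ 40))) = 80/ 3157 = 0.03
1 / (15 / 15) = 1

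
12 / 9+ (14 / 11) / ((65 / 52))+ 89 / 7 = 17401 / 1155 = 15.07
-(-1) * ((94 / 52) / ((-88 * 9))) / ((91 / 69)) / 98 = -1081 / 61213152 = -0.00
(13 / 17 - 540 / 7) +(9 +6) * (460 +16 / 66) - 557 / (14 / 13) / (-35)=626935737 / 91630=6842.04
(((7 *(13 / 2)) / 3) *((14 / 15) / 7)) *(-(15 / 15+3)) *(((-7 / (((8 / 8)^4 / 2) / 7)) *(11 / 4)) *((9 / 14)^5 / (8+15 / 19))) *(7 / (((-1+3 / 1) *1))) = 17826237 / 187040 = 95.31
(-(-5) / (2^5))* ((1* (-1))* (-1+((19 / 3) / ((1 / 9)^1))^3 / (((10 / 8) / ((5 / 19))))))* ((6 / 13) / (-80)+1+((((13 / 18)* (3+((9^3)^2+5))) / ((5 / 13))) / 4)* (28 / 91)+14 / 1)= -1077629761303 / 2304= -467721250.57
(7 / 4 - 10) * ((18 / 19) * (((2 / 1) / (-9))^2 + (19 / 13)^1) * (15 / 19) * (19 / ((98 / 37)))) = -3237685 / 48412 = -66.88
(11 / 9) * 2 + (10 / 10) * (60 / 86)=1216 / 387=3.14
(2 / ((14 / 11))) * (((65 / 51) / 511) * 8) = 0.03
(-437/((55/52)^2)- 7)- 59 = -1381298/3025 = -456.63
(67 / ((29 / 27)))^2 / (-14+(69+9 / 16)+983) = 17453232 / 4658299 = 3.75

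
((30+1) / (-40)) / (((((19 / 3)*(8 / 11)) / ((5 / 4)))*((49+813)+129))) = -1023 / 4820224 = -0.00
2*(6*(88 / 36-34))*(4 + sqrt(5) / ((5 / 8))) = -4544 / 3-9088*sqrt(5) / 15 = -2869.43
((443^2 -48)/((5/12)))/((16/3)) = 1765809/20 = 88290.45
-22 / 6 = -11 / 3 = -3.67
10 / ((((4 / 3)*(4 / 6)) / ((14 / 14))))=45 / 4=11.25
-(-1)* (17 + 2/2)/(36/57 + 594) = 57/1883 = 0.03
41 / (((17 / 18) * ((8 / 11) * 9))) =451 / 68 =6.63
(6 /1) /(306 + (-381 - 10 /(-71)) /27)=11502 /559561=0.02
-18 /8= -9 /4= -2.25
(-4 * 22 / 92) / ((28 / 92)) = -22 / 7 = -3.14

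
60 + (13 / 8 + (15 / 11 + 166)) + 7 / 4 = 20305 / 88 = 230.74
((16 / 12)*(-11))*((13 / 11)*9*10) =-1560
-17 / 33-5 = -182 / 33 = -5.52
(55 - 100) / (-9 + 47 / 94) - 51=-777 / 17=-45.71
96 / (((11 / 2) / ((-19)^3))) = -1316928 / 11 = -119720.73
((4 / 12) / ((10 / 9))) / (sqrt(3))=sqrt(3) / 10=0.17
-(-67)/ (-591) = -67/ 591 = -0.11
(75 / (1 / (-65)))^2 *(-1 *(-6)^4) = -30800250000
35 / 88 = 0.40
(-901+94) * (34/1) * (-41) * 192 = 215991936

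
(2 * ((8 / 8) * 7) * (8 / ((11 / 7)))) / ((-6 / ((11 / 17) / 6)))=-196 / 153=-1.28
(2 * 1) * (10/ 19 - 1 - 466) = -17726/ 19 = -932.95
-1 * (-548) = 548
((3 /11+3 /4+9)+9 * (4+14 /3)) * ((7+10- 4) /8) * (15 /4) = 755235 /1408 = 536.39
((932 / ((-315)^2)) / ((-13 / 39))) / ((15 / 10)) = -1864 / 99225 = -0.02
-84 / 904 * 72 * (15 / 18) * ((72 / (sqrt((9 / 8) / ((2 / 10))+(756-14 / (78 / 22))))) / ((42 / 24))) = -10368 * sqrt(18438810) / 5342527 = -8.33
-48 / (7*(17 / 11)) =-528 / 119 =-4.44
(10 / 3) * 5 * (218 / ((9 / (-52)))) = -566800 / 27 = -20992.59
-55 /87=-0.63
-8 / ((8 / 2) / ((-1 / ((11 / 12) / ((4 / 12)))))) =8 / 11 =0.73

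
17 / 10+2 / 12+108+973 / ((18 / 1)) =14753 / 90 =163.92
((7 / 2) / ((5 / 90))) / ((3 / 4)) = 84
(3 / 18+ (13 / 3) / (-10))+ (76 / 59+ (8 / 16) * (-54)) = -22991 / 885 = -25.98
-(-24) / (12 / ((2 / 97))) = 4 / 97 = 0.04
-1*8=-8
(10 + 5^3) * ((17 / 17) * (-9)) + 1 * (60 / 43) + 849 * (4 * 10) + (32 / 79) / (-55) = 6118171399 / 186835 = 32746.39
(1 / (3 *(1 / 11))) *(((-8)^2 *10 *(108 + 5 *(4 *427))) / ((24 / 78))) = 197866240 / 3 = 65955413.33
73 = 73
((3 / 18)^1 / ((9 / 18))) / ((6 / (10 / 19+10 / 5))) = 8 / 57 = 0.14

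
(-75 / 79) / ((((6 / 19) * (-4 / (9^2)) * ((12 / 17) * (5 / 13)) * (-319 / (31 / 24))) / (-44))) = 5857605 / 146624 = 39.95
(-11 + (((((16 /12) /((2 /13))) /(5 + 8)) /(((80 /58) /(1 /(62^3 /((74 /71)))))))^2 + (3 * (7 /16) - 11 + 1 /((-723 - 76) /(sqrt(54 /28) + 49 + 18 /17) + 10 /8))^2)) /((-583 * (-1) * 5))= 7592184152242465962 * sqrt(42) /3592882526673308122118315 + 13367125405667780155503630192167819388797 /462937504155737962218967459738606841712000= 0.03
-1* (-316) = 316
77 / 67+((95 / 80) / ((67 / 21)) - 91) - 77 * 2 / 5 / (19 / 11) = -10928463 / 101840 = -107.31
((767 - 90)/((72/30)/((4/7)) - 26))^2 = 11458225/11881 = 964.42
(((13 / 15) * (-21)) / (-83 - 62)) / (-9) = -91 / 6525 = -0.01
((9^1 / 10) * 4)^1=18 / 5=3.60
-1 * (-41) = 41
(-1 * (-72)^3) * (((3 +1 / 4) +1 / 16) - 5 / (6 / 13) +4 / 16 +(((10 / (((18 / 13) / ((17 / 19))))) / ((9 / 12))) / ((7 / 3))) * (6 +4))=1472123808 / 133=11068600.06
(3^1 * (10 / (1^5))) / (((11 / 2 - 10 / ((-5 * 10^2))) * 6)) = 125 / 138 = 0.91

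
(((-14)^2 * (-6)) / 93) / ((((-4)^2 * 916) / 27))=-1323 / 56792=-0.02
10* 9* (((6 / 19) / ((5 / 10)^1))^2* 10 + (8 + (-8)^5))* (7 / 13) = -7449699600 / 4693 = -1587406.69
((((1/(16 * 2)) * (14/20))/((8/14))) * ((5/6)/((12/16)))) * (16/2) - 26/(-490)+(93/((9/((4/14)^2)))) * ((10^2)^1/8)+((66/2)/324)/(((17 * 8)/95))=39615479/3598560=11.01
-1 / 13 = -0.08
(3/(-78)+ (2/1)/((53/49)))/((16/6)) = 7485/11024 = 0.68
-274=-274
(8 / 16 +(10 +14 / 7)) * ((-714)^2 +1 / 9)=114704125 / 18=6372451.39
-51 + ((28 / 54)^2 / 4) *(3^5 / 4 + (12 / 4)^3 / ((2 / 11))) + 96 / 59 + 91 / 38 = -3984751 / 121068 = -32.91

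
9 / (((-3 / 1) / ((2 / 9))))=-2 / 3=-0.67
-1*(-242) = 242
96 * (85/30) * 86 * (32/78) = 374272/39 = 9596.72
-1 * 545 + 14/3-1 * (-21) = -1558/3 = -519.33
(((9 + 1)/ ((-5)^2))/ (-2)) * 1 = -1/ 5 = -0.20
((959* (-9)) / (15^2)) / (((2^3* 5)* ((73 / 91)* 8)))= -87269 / 584000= -0.15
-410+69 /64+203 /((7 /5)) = -16891 /64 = -263.92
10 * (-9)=-90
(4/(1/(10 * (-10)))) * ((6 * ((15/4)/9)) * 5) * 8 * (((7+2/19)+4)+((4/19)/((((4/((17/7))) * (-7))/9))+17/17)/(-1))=-382440000/931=-410784.10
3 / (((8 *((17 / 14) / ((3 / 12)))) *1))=21 / 272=0.08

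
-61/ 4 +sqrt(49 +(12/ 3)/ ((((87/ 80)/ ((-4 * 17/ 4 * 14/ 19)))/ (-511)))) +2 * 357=7 * sqrt(1315611129)/ 1653 +2795/ 4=852.35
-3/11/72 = -1/264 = -0.00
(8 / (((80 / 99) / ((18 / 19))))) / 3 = 297 / 95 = 3.13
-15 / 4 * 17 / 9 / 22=-0.32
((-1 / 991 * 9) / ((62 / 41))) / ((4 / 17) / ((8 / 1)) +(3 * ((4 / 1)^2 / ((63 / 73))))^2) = -2766393 / 1424964615097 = -0.00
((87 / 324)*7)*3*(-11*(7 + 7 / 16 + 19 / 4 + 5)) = -614075 / 576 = -1066.10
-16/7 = -2.29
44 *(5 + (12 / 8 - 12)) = -242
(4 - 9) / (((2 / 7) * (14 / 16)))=-20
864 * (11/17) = 9504/17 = 559.06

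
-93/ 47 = -1.98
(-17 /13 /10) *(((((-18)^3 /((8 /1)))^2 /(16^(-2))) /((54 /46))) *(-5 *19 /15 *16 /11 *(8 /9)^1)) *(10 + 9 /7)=7009788542976 /5005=1400557151.44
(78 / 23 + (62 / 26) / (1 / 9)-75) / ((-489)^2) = -1666 / 7944131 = -0.00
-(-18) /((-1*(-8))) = 9 /4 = 2.25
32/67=0.48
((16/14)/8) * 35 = 5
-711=-711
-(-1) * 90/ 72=5/ 4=1.25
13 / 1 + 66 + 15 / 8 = 647 / 8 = 80.88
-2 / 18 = -1 / 9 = -0.11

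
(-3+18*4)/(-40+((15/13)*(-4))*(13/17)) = -1173/740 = -1.59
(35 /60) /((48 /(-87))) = -203 /192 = -1.06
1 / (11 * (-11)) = -1 / 121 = -0.01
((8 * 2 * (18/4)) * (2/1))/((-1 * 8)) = -18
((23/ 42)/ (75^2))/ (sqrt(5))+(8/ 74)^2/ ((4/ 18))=0.05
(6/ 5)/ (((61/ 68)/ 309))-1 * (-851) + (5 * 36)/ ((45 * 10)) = 385749/ 305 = 1264.75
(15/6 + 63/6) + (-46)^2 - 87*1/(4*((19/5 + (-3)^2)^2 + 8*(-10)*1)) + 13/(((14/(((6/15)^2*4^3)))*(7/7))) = 3137239151/1467200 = 2138.25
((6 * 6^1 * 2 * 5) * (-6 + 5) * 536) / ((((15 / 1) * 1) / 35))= -450240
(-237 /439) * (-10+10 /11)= 23700 /4829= 4.91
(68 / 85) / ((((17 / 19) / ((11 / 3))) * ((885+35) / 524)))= 54758 / 29325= 1.87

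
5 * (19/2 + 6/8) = 205/4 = 51.25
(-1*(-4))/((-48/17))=-17/12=-1.42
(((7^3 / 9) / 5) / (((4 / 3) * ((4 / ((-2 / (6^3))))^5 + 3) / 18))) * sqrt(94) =-49 * sqrt(94) / 7164723574490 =-0.00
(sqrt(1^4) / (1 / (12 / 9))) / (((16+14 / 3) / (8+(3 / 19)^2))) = 5794 / 11191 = 0.52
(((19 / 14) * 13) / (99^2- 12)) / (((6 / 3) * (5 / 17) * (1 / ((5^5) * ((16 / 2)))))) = 403750 / 5271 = 76.60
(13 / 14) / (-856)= -13 / 11984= -0.00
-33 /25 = -1.32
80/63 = 1.27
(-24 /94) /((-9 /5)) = 0.14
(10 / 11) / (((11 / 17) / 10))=1700 / 121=14.05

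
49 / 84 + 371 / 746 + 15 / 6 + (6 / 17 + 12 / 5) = 2409679 / 380460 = 6.33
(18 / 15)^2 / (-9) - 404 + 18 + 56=-8254 / 25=-330.16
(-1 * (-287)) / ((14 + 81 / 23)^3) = 3491929 / 65450827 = 0.05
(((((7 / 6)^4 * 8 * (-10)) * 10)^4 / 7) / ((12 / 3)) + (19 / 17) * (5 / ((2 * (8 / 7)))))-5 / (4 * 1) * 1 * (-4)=2017713641812944610025 / 11708708112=172325898170.19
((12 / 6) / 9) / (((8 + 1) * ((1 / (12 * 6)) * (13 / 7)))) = 112 / 117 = 0.96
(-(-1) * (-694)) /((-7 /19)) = 1883.71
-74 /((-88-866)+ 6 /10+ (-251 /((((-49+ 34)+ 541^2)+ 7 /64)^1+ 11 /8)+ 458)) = 6930366030 /46396071283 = 0.15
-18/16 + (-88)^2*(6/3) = 123895/8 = 15486.88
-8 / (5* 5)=-8 / 25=-0.32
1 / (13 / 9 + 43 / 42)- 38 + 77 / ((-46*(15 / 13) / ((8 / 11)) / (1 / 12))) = -12129521 / 321885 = -37.68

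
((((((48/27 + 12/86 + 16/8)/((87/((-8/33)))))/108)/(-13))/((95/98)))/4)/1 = 74284/37048862565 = 0.00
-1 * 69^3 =-328509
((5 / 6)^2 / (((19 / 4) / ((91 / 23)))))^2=0.33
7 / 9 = 0.78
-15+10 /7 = -13.57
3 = 3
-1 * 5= -5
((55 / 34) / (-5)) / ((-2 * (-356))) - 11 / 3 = -266321 / 72624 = -3.67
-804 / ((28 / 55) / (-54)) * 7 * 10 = 5969700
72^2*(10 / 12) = 4320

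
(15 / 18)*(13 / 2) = 65 / 12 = 5.42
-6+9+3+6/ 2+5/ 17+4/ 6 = 508/ 51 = 9.96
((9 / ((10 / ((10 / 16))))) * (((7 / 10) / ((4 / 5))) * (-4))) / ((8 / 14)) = -441 / 128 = -3.45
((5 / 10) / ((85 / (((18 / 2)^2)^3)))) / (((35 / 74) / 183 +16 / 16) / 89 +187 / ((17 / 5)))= 320256443979 / 5635641695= 56.83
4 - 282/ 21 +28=130/ 7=18.57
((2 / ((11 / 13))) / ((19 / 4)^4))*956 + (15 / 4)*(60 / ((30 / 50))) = 543937261 / 1433531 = 379.44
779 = 779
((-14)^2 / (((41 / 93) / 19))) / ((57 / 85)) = 516460 / 41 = 12596.59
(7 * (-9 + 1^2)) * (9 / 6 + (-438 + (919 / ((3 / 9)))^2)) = -425634300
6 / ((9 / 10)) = 20 / 3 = 6.67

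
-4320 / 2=-2160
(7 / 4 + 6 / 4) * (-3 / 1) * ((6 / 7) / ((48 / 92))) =-897 / 56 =-16.02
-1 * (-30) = 30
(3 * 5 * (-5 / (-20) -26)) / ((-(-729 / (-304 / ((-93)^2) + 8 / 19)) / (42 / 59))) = -114307340 / 785337849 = -0.15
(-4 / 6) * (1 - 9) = 16 / 3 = 5.33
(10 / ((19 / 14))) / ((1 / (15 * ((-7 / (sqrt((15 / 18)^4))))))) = -21168 / 19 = -1114.11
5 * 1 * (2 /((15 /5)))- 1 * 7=-3.67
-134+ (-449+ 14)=-569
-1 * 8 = -8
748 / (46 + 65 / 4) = 2992 / 249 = 12.02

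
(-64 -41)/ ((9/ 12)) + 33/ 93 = -4329/ 31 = -139.65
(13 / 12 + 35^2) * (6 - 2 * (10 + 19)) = -191269 / 3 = -63756.33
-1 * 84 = -84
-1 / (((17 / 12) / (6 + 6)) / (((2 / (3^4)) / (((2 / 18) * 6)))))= -0.31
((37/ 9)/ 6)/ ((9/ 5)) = 185/ 486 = 0.38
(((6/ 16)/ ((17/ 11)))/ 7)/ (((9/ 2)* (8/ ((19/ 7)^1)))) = 209/ 79968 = 0.00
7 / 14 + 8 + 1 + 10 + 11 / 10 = 103 / 5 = 20.60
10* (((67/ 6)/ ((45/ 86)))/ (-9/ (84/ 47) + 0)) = -161336/ 3807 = -42.38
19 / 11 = 1.73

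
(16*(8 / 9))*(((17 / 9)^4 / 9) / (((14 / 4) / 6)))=42762752 / 1240029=34.49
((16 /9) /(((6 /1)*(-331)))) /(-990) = 0.00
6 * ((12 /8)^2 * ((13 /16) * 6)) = 1053 /16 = 65.81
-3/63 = -1/21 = -0.05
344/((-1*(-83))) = 344/83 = 4.14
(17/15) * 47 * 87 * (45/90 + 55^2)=140207721/10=14020772.10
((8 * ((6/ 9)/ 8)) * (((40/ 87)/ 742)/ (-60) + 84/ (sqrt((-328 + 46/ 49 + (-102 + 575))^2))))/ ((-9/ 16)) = -12753575840/ 18695838987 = -0.68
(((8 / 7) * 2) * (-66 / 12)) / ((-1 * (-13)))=-88 / 91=-0.97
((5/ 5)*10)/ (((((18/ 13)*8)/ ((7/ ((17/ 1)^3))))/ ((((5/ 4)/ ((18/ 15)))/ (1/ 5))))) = 0.01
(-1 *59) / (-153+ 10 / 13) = 767 / 1979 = 0.39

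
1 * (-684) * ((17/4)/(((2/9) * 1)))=-26163/2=-13081.50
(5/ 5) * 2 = 2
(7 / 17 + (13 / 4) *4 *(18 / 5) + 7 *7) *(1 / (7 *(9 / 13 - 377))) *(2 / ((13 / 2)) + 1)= -4089 / 85610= -0.05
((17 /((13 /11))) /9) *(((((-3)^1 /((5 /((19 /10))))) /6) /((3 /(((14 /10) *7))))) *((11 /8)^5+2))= -13149372313 /1916928000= -6.86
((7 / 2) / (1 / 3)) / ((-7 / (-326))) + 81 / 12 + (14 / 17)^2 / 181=103729531 / 209236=495.75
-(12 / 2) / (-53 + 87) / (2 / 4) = -6 / 17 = -0.35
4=4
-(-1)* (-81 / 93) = -27 / 31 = -0.87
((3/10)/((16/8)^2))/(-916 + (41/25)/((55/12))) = -825/10072064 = -0.00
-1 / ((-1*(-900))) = -1 / 900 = -0.00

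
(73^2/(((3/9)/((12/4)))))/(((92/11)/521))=274864491/92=2987657.51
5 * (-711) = -3555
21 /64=0.33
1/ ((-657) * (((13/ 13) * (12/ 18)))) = -1/ 438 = -0.00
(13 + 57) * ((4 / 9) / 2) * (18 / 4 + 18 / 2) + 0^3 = 210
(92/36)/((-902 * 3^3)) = -23/219186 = -0.00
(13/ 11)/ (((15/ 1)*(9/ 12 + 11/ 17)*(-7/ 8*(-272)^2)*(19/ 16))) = -26/ 35441175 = -0.00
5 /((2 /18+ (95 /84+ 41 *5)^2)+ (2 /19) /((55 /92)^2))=2027718000 /17231699711243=0.00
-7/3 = -2.33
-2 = -2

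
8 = 8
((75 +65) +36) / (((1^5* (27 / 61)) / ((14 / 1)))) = 150304 / 27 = 5566.81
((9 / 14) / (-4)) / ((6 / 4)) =-0.11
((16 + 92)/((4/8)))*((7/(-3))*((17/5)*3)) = -25704/5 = -5140.80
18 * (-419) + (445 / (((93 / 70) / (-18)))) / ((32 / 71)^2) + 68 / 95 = -28061893867 / 753920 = -37221.32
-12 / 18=-2 / 3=-0.67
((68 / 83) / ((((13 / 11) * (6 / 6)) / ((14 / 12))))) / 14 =187 / 3237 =0.06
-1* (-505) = 505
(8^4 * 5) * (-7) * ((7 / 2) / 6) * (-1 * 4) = 1003520 / 3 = 334506.67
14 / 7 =2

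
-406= -406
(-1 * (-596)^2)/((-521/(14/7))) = 710432/521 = 1363.59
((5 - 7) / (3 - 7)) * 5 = 5 / 2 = 2.50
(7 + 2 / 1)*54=486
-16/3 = -5.33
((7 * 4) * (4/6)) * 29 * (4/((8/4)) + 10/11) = 51968/33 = 1574.79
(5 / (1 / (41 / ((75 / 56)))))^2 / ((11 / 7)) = 36901312 / 2475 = 14909.62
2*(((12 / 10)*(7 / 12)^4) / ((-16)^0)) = 2401 / 8640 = 0.28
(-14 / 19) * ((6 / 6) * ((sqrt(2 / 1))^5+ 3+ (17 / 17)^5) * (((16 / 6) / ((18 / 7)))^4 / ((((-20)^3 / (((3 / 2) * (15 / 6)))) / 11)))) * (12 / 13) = 5916064 / 364627575+ 5916064 * sqrt(2) / 364627575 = 0.04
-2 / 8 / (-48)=1 / 192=0.01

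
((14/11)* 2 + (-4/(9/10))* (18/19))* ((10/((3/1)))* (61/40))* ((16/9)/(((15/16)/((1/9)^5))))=-452864/1666067535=-0.00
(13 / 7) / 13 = 1 / 7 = 0.14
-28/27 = -1.04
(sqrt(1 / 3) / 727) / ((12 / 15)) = 5 * sqrt(3) / 8724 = 0.00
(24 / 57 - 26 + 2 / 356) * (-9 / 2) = 778401 / 6764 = 115.08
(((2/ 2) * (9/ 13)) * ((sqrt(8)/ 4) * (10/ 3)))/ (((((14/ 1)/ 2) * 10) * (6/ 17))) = 17 * sqrt(2)/ 364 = 0.07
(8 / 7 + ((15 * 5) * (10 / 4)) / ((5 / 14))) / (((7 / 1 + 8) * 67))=3683 / 7035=0.52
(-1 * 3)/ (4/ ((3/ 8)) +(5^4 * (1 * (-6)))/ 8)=36/ 5497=0.01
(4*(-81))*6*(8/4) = -3888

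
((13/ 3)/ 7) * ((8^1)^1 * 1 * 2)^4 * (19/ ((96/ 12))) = 2023424/ 21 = 96353.52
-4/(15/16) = -64/15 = -4.27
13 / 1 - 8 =5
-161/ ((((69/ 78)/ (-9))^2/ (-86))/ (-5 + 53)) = 1582229376/ 23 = 68792581.57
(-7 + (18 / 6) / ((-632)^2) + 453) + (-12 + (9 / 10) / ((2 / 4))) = 870344911 / 1997120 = 435.80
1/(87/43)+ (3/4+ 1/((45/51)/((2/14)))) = 5709/4060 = 1.41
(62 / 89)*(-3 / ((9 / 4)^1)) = -248 / 267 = -0.93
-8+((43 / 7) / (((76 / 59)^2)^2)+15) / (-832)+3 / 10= -576978532803 / 74731274240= -7.72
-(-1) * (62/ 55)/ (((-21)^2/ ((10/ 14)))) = 62/ 33957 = 0.00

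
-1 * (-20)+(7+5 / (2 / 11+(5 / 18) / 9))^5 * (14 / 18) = 1446941892486676380121 / 70378265501091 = 20559499.19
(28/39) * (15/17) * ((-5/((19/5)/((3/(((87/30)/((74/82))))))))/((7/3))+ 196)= 618232040/4992611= 123.83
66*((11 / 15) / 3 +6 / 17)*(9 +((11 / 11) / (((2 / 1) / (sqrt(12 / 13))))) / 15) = 10054*sqrt(39) / 49725 +30162 / 85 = 356.11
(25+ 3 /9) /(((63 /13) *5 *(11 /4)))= 3952 /10395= 0.38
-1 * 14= -14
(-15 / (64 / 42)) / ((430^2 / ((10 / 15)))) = -21 / 591680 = -0.00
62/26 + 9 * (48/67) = 7693/871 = 8.83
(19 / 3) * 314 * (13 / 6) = 38779 / 9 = 4308.78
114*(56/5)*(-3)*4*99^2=-750835008/5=-150167001.60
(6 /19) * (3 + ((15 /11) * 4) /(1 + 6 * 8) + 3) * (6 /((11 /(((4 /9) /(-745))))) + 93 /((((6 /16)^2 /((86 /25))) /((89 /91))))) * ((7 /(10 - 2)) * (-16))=-327938648048064 /5455124675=-60115.70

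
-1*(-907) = 907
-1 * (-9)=9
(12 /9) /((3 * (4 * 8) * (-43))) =-1 /3096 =-0.00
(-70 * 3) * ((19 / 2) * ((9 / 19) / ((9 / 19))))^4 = -13683705 / 8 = -1710463.12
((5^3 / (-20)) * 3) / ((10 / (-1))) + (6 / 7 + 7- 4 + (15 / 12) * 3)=531 / 56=9.48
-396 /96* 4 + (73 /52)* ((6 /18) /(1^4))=-2501 /156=-16.03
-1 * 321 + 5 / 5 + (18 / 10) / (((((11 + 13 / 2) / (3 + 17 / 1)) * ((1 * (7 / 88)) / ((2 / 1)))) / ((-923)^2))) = 10795565888 / 245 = 44063534.24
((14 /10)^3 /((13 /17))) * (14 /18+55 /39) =1492736 /190125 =7.85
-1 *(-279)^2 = -77841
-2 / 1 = -2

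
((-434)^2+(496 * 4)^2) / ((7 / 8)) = 32996896 / 7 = 4713842.29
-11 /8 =-1.38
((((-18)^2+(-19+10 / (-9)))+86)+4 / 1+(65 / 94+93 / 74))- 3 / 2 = 12343541 / 31302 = 394.34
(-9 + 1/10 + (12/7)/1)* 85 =-8551/14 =-610.79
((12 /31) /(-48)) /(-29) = 1 /3596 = 0.00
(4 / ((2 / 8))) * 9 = 144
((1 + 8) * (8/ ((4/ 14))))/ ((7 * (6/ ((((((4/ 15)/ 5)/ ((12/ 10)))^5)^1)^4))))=2097152/ 386481776525399805736541748046875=0.00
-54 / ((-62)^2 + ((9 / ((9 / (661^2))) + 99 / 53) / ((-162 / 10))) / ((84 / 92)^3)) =1073451771 / 627961507654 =0.00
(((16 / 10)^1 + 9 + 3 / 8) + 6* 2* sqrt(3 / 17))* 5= 60* sqrt(51) / 17 + 439 / 8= 80.08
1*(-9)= -9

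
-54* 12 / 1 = -648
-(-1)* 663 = 663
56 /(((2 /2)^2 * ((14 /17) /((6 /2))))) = 204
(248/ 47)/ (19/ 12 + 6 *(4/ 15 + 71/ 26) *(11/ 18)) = 580320/ 1382881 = 0.42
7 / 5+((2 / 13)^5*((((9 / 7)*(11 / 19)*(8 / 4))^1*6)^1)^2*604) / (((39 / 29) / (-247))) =-1316039030399 / 1728368915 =-761.43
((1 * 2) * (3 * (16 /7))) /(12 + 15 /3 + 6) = 96 /161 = 0.60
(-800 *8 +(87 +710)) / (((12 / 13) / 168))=-1019746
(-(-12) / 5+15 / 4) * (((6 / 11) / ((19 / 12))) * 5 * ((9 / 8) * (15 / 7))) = 149445 / 5852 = 25.54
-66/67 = -0.99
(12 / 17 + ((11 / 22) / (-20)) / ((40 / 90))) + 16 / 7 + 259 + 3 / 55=261.99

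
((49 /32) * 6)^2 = 21609 /256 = 84.41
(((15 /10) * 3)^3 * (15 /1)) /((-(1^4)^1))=-1366.88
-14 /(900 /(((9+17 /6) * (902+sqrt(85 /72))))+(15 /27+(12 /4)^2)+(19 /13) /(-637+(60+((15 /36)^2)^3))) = -224233340953202454941352092618811 /154358104793148944118302472574615 - 36250551477439514024866056 * sqrt(170) /30871620958629788823660494514923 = -1.45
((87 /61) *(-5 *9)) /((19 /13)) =-50895 /1159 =-43.91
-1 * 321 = -321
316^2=99856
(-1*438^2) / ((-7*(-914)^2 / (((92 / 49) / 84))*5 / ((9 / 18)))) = 367701 / 5014464490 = 0.00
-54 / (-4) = 27 / 2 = 13.50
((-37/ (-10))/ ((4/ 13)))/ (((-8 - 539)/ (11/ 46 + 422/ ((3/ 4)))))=-37364561/ 3019440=-12.37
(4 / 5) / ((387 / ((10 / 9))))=8 / 3483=0.00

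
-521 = -521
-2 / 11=-0.18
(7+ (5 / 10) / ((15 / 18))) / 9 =38 / 45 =0.84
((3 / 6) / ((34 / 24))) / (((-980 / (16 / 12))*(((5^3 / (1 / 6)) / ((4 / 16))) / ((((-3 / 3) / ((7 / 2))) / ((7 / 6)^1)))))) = 1 / 25510625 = 0.00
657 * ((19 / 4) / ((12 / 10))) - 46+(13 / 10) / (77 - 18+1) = 383197 / 150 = 2554.65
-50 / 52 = -25 / 26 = -0.96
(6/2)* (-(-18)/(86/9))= 243/43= 5.65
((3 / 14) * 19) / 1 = 57 / 14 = 4.07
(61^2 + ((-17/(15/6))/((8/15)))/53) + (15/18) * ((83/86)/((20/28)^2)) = 127248049/34185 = 3722.34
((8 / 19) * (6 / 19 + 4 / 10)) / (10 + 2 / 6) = 1632 / 55955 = 0.03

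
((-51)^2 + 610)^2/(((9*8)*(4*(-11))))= -10310521/3168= -3254.58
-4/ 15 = -0.27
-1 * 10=-10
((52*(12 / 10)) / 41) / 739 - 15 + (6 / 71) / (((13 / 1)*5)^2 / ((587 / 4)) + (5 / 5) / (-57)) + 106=942364075791641 / 10355080621385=91.00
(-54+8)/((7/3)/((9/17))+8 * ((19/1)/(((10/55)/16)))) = -1242/361271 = -0.00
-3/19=-0.16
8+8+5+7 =28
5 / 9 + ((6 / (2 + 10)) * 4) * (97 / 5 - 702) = -61409 / 45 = -1364.64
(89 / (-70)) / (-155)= 89 / 10850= 0.01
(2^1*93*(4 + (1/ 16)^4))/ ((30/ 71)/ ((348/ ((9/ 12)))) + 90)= 3346490641/ 404819968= 8.27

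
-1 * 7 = -7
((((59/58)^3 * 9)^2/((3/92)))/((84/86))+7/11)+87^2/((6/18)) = 37411264273760687/1465644662944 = 25525.47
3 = 3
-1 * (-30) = 30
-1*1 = -1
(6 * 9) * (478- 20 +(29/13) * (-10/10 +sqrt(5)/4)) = 783 * sqrt(5)/26 +319950/13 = 24678.88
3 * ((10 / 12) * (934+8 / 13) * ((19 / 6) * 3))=577125 / 26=22197.12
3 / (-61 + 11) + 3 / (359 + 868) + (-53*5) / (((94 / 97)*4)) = -263054901 / 3844600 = -68.42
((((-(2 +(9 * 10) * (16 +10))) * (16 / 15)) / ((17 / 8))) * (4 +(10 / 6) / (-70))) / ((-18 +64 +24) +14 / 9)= -6257824 / 95795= -65.33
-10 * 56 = -560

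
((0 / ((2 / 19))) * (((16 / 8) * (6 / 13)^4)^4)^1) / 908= 0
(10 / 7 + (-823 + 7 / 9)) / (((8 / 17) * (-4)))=439535 / 1008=436.05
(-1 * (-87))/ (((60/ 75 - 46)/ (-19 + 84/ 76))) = 73950/ 2147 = 34.44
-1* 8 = -8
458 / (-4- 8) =-38.17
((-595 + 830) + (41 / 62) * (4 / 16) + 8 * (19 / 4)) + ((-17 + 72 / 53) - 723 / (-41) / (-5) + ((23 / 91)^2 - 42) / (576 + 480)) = 747995146669181 / 2945358255840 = 253.96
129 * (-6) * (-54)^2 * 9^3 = -1645341336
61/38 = 1.61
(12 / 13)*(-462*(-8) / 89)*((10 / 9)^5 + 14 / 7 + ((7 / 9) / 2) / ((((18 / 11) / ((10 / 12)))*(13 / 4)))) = 14202749792 / 98684001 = 143.92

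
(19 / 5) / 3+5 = 94 / 15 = 6.27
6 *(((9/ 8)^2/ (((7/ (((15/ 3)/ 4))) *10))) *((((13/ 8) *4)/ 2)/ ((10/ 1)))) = 3159/ 71680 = 0.04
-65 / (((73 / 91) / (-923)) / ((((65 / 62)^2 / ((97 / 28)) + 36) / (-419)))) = -18482672668915 / 2851228379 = -6482.35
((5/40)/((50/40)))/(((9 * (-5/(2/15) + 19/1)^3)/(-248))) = 992/2279385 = 0.00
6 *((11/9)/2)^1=11/3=3.67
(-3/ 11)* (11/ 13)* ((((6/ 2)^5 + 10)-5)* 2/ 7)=-1488/ 91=-16.35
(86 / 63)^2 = 7396 / 3969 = 1.86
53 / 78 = 0.68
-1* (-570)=570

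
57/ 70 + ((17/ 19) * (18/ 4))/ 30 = 2523/ 2660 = 0.95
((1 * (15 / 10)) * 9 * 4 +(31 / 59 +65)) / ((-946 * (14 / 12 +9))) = -492 / 39589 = -0.01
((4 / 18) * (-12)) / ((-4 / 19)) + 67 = 239 / 3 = 79.67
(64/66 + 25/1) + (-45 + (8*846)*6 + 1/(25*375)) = 1395245837/34375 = 40588.97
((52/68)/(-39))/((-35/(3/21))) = 1/12495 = 0.00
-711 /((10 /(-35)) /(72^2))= 12900384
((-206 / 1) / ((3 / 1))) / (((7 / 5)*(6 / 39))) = -6695 / 21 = -318.81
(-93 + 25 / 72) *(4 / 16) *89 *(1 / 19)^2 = -593719 / 103968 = -5.71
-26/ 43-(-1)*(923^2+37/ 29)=1062356300/ 1247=851929.67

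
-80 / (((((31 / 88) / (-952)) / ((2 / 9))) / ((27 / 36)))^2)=-140368363520 / 8649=-16229432.71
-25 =-25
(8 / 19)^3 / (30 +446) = 128 / 816221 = 0.00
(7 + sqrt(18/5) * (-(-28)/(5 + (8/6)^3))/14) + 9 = 16.51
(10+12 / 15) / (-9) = -6 / 5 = -1.20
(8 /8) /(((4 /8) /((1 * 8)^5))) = 65536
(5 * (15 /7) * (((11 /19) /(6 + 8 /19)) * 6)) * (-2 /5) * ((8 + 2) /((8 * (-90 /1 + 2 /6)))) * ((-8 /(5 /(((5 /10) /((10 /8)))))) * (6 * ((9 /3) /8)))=-0.05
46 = 46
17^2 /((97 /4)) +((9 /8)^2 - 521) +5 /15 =-9451373 /18624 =-507.48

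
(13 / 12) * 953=12389 / 12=1032.42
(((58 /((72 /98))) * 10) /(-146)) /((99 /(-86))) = 305515 /65043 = 4.70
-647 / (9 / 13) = -8411 / 9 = -934.56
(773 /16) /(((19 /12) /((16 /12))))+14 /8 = 3225 /76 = 42.43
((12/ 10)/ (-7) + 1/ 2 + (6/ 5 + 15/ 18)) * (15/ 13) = 248/ 91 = 2.73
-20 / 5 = -4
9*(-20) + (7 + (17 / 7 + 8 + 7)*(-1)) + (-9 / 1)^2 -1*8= -822 / 7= -117.43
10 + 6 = 16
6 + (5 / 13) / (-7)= 541 / 91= 5.95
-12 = -12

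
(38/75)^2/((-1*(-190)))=0.00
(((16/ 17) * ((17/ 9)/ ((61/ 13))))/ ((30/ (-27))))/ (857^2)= -0.00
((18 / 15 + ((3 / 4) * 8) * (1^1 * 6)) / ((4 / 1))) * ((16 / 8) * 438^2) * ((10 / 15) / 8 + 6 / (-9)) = -10407537 / 5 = -2081507.40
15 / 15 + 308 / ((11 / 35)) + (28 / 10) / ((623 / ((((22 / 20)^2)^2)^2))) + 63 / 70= 21847489358881 / 22250000000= 981.91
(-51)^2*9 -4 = 23405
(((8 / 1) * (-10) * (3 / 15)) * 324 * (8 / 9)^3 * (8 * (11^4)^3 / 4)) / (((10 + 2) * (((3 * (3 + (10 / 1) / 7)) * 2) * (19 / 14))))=-2519580515685646336 / 47709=-52811430038056.68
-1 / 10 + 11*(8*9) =7919 / 10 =791.90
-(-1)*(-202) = -202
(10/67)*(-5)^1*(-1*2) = 100/67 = 1.49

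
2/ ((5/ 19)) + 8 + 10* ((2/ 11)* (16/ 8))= 19.24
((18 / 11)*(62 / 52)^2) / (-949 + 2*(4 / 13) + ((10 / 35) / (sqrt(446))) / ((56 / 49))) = -380468402928 / 155112423695801 - 17298*sqrt(446) / 11931724899677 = -0.00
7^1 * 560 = 3920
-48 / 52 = -12 / 13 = -0.92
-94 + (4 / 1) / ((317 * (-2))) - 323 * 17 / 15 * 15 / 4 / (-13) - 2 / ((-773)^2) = 114156089895 / 9849668036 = 11.59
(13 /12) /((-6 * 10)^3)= -0.00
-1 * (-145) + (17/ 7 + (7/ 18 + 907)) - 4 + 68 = 140971/ 126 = 1118.82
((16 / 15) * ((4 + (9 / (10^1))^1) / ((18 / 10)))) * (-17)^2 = 839.17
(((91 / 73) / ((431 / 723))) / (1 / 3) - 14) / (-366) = 243103 / 11515458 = 0.02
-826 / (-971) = 826 / 971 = 0.85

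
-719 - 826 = -1545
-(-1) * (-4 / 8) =-1 / 2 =-0.50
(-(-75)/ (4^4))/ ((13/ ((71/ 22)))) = 5325/ 73216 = 0.07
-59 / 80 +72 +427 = 39861 / 80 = 498.26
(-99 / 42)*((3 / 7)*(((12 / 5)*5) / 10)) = -297 / 245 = -1.21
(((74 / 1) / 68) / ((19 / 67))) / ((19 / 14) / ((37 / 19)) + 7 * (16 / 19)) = 642061 / 1102875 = 0.58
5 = 5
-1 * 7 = -7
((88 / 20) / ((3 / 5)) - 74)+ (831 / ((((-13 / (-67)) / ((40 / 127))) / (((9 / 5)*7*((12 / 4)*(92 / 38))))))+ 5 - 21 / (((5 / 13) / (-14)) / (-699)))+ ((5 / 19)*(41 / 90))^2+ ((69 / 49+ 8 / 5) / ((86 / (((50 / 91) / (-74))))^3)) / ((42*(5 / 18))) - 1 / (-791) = -7180092739875637611528313978248247 / 17472828430378406160916069320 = -410929.05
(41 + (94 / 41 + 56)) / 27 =1357 / 369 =3.68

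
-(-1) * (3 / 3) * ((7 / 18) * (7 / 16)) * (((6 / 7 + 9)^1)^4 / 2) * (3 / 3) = 2518569 / 3136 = 803.12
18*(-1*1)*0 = 0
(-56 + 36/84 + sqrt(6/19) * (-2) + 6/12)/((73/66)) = -25443/511 - 132 * sqrt(114)/1387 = -50.81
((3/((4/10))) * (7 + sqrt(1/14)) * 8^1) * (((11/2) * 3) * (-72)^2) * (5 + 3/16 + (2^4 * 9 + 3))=390525300 * sqrt(14)/7 + 5467354200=5676098753.35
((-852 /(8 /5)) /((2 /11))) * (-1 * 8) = 23430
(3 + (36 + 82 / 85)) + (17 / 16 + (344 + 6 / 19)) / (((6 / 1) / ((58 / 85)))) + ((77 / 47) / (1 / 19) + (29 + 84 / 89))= 45499244417 / 324266160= 140.31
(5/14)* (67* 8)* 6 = 8040/7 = 1148.57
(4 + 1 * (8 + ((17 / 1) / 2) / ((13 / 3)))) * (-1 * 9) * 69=-225423 / 26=-8670.12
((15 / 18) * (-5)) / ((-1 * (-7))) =-25 / 42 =-0.60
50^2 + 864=3364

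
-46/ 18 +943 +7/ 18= 940.83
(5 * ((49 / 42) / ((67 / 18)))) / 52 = 105 / 3484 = 0.03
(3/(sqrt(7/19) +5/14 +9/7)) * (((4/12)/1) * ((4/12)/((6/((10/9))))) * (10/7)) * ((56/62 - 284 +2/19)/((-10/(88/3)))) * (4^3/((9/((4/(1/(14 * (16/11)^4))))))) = 72036807469957120/783173926953 - 43848491503452160 * sqrt(133)/14880304612107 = 57997.06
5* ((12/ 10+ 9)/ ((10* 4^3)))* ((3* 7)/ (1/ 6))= 3213/ 320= 10.04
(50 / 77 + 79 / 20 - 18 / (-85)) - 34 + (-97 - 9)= -707849 / 5236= -135.19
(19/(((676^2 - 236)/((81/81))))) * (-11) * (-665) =27797/91348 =0.30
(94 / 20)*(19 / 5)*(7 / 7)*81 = 72333 / 50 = 1446.66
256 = 256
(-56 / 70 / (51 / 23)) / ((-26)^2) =-23 / 43095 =-0.00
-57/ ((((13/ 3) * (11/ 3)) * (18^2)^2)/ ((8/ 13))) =-0.00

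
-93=-93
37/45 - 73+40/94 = -151756/2115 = -71.75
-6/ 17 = -0.35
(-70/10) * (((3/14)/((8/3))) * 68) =-153/4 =-38.25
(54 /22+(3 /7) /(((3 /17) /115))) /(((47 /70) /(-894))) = -193944360 /517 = -375134.16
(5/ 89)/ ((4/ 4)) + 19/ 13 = 1756/ 1157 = 1.52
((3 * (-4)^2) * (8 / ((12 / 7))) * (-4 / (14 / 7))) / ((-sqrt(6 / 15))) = 224 * sqrt(10) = 708.35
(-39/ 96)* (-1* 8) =13/ 4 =3.25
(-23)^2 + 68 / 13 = 6945 / 13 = 534.23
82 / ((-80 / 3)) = -123 / 40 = -3.08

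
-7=-7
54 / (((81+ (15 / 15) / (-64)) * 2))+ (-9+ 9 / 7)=-267786 / 36281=-7.38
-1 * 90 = -90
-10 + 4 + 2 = -4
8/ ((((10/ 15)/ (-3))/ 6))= -216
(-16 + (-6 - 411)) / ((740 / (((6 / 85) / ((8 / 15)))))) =-3897 / 50320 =-0.08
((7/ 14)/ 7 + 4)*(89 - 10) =4503/ 14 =321.64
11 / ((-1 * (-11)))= 1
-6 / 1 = -6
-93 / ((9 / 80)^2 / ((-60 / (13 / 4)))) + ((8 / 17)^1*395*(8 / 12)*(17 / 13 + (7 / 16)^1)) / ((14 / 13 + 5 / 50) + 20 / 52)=54830192150 / 403767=135796.62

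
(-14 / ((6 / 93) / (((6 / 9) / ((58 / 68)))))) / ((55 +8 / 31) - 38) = -457436 / 46545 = -9.83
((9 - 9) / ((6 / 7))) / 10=0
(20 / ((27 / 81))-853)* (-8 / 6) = 3172 / 3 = 1057.33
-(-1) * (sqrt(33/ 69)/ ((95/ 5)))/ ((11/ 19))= sqrt(253)/ 253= 0.06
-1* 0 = 0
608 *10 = 6080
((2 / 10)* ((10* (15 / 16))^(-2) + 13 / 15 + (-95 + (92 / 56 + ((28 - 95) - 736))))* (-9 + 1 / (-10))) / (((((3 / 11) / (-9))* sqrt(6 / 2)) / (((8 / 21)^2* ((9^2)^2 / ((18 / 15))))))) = -2178190223352* sqrt(3) / 153125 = -24638276.80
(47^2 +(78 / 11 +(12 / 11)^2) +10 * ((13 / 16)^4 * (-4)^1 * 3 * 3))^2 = 4171092332840601529 / 982540877824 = 4245209.97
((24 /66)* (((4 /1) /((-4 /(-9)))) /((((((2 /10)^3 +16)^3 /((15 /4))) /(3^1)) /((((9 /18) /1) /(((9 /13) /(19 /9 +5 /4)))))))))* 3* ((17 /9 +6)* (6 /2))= 99150390625 /64096048008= 1.55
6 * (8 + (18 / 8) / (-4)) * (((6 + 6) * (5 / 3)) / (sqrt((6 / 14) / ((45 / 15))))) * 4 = 9445.33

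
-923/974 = -0.95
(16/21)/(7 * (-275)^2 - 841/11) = 44/30566991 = 0.00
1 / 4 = 0.25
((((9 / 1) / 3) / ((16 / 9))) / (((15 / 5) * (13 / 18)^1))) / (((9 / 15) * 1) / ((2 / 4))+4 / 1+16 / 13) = 405 / 3344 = 0.12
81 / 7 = 11.57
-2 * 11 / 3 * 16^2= -5632 / 3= -1877.33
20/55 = 4/11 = 0.36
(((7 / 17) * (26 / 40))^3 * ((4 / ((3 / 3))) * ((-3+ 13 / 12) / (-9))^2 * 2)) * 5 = 398639059 / 11461046400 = 0.03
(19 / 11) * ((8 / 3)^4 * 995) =77434880 / 891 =86907.83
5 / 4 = 1.25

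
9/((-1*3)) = -3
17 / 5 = 3.40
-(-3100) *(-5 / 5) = -3100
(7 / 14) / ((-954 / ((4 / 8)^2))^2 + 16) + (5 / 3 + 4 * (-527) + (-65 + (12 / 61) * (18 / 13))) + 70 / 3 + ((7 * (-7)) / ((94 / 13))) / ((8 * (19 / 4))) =-3407561945050911 / 1586457706912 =-2147.91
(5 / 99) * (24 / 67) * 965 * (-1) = -17.46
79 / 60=1.32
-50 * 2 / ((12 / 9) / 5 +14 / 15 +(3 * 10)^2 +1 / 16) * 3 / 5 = -4800 / 72101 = -0.07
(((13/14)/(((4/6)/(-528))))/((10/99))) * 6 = -1528956/35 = -43684.46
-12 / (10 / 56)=-336 / 5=-67.20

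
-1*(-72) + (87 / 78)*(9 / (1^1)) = 2133 / 26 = 82.04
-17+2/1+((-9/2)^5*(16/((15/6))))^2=3486784026/25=139471361.04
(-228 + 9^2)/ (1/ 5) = -735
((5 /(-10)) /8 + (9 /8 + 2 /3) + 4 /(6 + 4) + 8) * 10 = 2431 /24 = 101.29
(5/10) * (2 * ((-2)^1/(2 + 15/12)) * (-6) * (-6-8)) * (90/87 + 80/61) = -2788800/22997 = -121.27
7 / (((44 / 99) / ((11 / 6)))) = 231 / 8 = 28.88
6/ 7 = 0.86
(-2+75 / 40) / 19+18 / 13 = 2723 / 1976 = 1.38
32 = 32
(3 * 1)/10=3/10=0.30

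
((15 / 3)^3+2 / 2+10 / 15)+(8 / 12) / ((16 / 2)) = 507 / 4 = 126.75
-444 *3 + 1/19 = -25307/19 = -1331.95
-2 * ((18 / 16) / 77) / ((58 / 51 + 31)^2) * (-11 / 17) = 1377 / 75216988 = 0.00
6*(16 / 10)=48 / 5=9.60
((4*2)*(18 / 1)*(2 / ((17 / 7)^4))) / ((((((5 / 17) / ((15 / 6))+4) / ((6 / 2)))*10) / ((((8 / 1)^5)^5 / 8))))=349870687982846274592309248 / 122825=2848529924549939137735.06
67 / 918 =0.07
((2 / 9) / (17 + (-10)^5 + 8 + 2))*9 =-2 / 99973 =-0.00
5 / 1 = 5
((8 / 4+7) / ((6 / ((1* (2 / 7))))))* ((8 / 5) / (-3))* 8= -64 / 35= -1.83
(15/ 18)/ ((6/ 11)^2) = 605/ 216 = 2.80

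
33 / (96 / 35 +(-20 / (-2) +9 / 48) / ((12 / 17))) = 221760 / 115417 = 1.92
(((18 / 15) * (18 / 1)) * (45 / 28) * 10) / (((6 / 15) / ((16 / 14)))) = 48600 / 49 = 991.84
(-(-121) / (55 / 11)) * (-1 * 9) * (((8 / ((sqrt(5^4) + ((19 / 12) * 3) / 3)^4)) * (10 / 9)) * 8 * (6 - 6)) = 0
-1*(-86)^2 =-7396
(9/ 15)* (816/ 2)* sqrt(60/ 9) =816* sqrt(15)/ 5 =632.07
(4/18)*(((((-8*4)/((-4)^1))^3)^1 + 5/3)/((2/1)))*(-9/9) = -1541/27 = -57.07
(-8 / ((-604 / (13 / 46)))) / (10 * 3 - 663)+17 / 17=2198396 / 2198409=1.00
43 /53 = 0.81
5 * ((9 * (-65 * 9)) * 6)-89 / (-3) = -473761 / 3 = -157920.33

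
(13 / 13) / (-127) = -1 / 127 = -0.01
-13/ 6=-2.17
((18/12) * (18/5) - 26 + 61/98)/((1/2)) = -9789/245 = -39.96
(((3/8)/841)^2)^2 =81/2049009307488256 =0.00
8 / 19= 0.42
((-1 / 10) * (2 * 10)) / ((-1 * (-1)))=-2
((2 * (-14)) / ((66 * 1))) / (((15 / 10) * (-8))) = 7 / 198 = 0.04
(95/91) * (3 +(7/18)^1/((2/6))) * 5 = 11875/546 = 21.75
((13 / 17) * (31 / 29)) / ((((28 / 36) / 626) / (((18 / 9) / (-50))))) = -2270502 / 86275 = -26.32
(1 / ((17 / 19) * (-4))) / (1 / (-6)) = 57 / 34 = 1.68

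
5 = 5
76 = 76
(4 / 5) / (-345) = -4 / 1725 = -0.00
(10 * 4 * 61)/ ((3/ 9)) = 7320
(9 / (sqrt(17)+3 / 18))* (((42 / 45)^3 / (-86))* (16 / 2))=21952 / 3284125 - 131712* sqrt(17) / 3284125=-0.16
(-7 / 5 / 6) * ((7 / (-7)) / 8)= 0.03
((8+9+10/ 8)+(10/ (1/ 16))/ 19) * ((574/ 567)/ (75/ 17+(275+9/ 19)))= 1412819/ 14645286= 0.10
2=2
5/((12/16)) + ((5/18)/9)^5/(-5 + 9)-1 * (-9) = 6992164988597/446308403328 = 15.67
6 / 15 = 2 / 5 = 0.40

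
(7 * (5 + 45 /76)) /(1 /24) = 17850 /19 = 939.47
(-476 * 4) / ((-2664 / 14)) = 3332 / 333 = 10.01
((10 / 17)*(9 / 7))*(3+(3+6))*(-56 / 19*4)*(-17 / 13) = 34560 / 247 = 139.92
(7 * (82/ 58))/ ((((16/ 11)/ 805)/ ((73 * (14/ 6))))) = 932936.59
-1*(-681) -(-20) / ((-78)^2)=1035806 / 1521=681.00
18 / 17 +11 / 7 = 313 / 119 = 2.63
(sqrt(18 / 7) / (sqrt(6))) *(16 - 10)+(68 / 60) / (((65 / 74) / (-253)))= -318274 / 975+6 *sqrt(21) / 7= -322.51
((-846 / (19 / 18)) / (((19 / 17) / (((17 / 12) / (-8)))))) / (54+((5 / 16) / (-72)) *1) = 3106512 / 1320899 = 2.35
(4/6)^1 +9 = 29/3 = 9.67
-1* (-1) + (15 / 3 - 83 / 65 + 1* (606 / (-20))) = -665 / 26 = -25.58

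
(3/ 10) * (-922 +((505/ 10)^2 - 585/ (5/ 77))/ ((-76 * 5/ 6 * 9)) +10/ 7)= -580459/ 2128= -272.77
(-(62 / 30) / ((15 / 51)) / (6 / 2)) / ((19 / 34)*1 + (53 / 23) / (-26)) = -2678741 / 537750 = -4.98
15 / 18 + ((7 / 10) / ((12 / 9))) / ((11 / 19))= 2297 / 1320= 1.74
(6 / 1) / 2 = 3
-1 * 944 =-944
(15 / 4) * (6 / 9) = 5 / 2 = 2.50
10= 10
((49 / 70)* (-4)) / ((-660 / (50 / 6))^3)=175 / 31049568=0.00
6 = 6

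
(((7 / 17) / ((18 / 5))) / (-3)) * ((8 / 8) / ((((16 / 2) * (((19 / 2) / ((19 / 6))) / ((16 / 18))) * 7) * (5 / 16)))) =-8 / 12393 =-0.00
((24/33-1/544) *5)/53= 0.07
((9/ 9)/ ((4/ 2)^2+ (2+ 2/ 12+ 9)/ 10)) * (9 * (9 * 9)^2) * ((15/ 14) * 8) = 212576400/ 2149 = 98918.75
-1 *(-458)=458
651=651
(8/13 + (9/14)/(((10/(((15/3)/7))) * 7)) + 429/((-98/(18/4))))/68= -170129/606424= -0.28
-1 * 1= -1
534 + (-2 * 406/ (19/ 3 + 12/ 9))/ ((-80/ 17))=255993/ 460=556.51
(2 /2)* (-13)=-13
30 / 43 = 0.70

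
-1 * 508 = -508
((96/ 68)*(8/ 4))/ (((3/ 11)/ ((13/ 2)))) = 1144/ 17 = 67.29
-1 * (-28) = 28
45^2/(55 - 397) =-225/38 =-5.92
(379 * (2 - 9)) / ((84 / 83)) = -2621.42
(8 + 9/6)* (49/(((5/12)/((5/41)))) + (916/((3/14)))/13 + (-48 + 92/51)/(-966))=42808282025/13129389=3260.49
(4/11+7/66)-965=-964.53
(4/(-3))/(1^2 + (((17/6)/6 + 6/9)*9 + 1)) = -16/147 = -0.11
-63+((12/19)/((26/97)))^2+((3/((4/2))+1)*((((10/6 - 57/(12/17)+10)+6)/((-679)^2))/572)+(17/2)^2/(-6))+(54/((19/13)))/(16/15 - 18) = -270363452034204439/3772255446287328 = -71.67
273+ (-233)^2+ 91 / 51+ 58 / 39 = 12058925 / 221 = 54565.27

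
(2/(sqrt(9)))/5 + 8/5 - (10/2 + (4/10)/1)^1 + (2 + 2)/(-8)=-25/6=-4.17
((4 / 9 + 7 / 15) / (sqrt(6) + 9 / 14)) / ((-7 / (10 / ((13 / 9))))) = -0.29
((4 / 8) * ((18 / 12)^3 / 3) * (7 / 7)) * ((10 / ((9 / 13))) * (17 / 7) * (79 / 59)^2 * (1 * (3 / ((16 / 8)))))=20688915 / 389872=53.07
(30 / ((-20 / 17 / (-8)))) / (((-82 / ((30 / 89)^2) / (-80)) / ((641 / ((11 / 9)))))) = 42367536000 / 3572371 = 11859.78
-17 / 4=-4.25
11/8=1.38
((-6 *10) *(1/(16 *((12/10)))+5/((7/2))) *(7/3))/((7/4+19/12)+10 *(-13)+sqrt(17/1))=14925 *sqrt(17)/1153976+472625/288494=1.69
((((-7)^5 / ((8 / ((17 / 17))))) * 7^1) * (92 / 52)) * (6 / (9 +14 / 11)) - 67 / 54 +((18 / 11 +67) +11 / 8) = -52801547923 / 3490344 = -15127.89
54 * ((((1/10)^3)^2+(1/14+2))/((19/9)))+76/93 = 332739658193/6184500000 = 53.80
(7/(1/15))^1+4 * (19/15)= 1651/15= 110.07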